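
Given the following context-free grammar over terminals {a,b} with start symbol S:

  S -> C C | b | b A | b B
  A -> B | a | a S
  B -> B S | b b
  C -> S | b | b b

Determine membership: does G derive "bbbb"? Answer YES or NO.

Convert to CNF:
  S -> C C | T1 A | T1 B | b
  A -> B S | T0 S | T1 T1 | a
  B -> B S | T1 T1
  C -> C C | T1 A | T1 B | T1 T1 | b
  T0 -> a
  T1 -> b

Fill CYK table bottom-up:
  cell(0,0) b: {C,S,T1}  orig:{C,S}
  cell(1,1) b: {C,S,T1}  orig:{C,S}
  cell(2,2) b: {C,S,T1}  orig:{C,S}
  cell(3,3) b: {C,S,T1}  orig:{C,S}
  cell(0,1) bb: {A,B,C,S}
  cell(1,2) bb: {A,B,C,S}
  cell(2,3) bb: {A,B,C,S}
  cell(0,2) bbb: {A,B,C,S}
  cell(1,3) bbb: {A,B,C,S}
  cell(0,3) bbbb: {A,B,C,S}

S ∈ T[0,3] ⇒ YES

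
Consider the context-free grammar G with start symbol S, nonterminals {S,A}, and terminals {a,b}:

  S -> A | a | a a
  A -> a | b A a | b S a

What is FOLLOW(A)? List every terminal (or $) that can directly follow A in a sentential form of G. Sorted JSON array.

FIRST sets, iterate to fixpoint:
round 1:
  A via A→a: +{a}
  A via A→b A a: +{b}
  S via S→A: +{a,b}
  FIRST[S]={a,b}  FIRST[A]={a,b}
round 2: (no change)
  FIRST[S]={a,b}  FIRST[A]={a,b}

Compute FOLLOW by fixpoint:
seed FOLLOW(S) with $
iter 1:
  A→b A a: FOLLOW(A) ⊇ FIRST(a) = {a}; new: +{a}
  A→b S a: FOLLOW(S) ⊇ FIRST(a) = {a}; new: +{a}
  S→A: FOLLOW(A) ⊇ FOLLOW(S) ⊇ {$,a}; new: +{$}
  FOLLOW(S)={$,a}  FOLLOW(A)={$,a}
iter 2: — fixpoint
  FOLLOW(S)={$,a}  FOLLOW(A)={$,a}

FOLLOW(A) = ["$", "a"]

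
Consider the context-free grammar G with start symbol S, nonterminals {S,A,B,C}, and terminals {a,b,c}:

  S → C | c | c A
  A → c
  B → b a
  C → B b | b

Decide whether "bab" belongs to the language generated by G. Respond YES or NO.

Convert to CNF:
  S -> B T0 | T2 A | b | c
  A -> c
  B -> T0 T1
  C -> B T0 | b
  T0 -> b
  T1 -> a
  T2 -> c

CYK fill:
  cell(0,0) b: {C,S,T0}  orig:{C,S}
  cell(1,1) a: {T1}  orig:{}
  cell(2,2) b: {C,S,T0}  orig:{C,S}
  cell(0,1) ba: {B}
  cell(1,2) ab: ∅
  cell(0,2) bab: {C,S}

S ∈ T[0,2] ⇒ YES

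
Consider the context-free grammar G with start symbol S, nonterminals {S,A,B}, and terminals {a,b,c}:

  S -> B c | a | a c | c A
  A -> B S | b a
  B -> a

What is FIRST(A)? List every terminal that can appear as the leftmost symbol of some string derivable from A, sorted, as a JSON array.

FIRST iteration:
[1]
  A via A→b a: +{b}
  B via B→a: +{a}
  S via S→B c: +{a}
  S via S→c A: +{c}
  FIRST(S)={a,c}  FIRST(A)={b}  FIRST(B)={a}
[2]
  A via A→B S: +{a}
  FIRST(S)={a,c}  FIRST(A)={a,b}  FIRST(B)={a}
[3] done
  FIRST(S)={a,c}  FIRST(A)={a,b}  FIRST(B)={a}

FIRST(A) = ["a", "b"]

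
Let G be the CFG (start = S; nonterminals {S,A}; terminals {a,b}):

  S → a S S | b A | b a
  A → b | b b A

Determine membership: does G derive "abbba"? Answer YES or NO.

CNF form of G:
  S -> T0 A | T0 T1 | T1 X3
  A -> T0 X2 | b
  T0 -> b
  T1 -> a
  X2 -> T0 A
  X3 -> S S

Fill CYK table bottom-up:
  cell(0,0) a: {T1}  orig:{}
  cell(1,1) b: {A,T0}  orig:{A}
  cell(2,2) b: {A,T0}  orig:{A}
  cell(3,3) b: {A,T0}  orig:{A}
  cell(4,4) a: {T1}  orig:{}
  cell(0,1) ab: ∅
  cell(1,2) bb: {S,X2}  orig:{S}
  cell(2,3) bb: {S,X2}  orig:{S}
  cell(3,4) ba: {S}
  cell(0,2) abb: ∅
  cell(1,3) bbb: {A}
  cell(2,4) bba: ∅
  cell(0,3) abbb: ∅
  cell(1,4) bbba: {X3}  orig:{}
  cell(0,4) abbba: {S}

S ∈ T[0,4] ⇒ YES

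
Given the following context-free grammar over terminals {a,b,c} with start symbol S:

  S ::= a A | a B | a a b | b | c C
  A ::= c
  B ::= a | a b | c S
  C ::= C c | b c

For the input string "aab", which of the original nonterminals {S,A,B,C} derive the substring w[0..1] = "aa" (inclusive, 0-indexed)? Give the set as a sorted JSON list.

CNF form of G:
  S -> T0 A | T0 B | T0 X3 | T2 C | b
  A -> c
  B -> T0 T1 | T2 S | a
  C -> C T2 | T1 T2
  T0 -> a
  T1 -> b
  T2 -> c
  X3 -> T0 T1

Fill CYK table bottom-up — only the sub-triangle for w[0..1]:
  [0..0]={B,T0}  "a"  orig:{B}
  [1..1]={B,T0}  "a"  orig:{B}
  [0..1]={S}  "aa"

Original NTs in T[0,1] deriving "aa": ["S"]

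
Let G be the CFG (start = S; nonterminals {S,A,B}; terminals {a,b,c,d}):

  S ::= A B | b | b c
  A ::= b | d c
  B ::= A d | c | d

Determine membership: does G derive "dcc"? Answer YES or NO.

CNF form of G:
  S -> A B | T2 T1 | b
  A -> T0 T1 | b
  B -> A T0 | c | d
  T0 -> d
  T1 -> c
  T2 -> b

CYK table (by increasing span):
  [0..0]={B,T0}  "d"  orig:{B}
  [1..1]={B,T1}  "c"  orig:{B}
  [2..2]={B,T1}  "c"  orig:{B}
  [0..1]={A}  "dc"
  [1..2]=∅  "cc"
  [0..2]={S}  "dcc"

S ∈ T[0,2] ⇒ YES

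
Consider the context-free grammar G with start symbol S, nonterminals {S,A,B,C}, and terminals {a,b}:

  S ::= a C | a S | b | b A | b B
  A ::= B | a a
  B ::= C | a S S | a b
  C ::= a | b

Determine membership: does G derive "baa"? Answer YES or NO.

Convert to CNF:
  S -> T0 C | T0 S | T1 A | T1 B | b
  A -> T0 T0 | T0 T1 | T0 X2 | a | b
  B -> T0 T1 | T0 X3 | a | b
  C -> a | b
  T0 -> a
  T1 -> b
  X2 -> S S
  X3 -> S S

CYK table (by increasing span):
  [0..0]={A,B,C,S,T1}  "b"  orig:{A,B,C,S}
  [1..1]={A,B,C,T0}  "a"  orig:{A,B,C}
  [2..2]={A,B,C,T0}  "a"  orig:{A,B,C}
  [0..1]={S}  "ba"
  [1..2]={A,S}  "aa"
  [0..2]={S,X2,X3}  "baa"  orig:{S}

S ∈ T[0,2] ⇒ YES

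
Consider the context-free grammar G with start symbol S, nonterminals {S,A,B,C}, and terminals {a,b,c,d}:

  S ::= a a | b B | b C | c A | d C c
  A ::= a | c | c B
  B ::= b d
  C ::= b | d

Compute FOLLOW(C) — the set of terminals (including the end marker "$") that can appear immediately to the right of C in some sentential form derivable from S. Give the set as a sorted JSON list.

Compute FIRST by fixpoint:
round 1:
  A via A→a: +{a}
  A via A→c: +{c}
  B via B→b d: +{b}
  C via C→b: +{b}
  C via C→d: +{d}
  S via S→a a: +{a}
  S via S→b B: +{b}
  S via S→c A: +{c}
  S via S→d C c: +{d}
  S: {a,b,c,d}  A: {a,c}  B: {b}  C: {b,d}
round 2: — fixpoint
  S: {a,b,c,d}  A: {a,c}  B: {b}  C: {b,d}

Compute FOLLOW by fixpoint:
seed FOLLOW(S) with $
[1]
  S→b B: FOLLOW(B) ⊇ FOLLOW(S) ⊇ {$}; new: +{$}
  S→b C: FOLLOW(C) ⊇ FOLLOW(S) ⊇ {$}; new: +{$}
  S→c A: FOLLOW(A) ⊇ FOLLOW(S) ⊇ {$}; new: +{$}
  S→d C c: FOLLOW(C) ⊇ FIRST(c) = {c}; new: +{c}
  FOLLOW(S)={$}  FOLLOW(A)={$}  FOLLOW(B)={$}  FOLLOW(C)={$,c}
[2] — fixpoint
  FOLLOW(S)={$}  FOLLOW(A)={$}  FOLLOW(B)={$}  FOLLOW(C)={$,c}

FOLLOW(C) = ["$", "c"]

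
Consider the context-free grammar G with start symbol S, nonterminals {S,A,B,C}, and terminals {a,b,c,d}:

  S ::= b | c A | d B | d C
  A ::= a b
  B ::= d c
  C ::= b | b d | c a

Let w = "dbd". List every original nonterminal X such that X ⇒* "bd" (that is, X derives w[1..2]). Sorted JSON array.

Convert to CNF:
  S -> T2 B | T2 C | T3 A | b
  A -> T0 T1
  B -> T2 T3
  C -> T1 T2 | T3 T0 | b
  T0 -> a
  T1 -> b
  T2 -> d
  T3 -> c

Fill CYK table bottom-up, restricted to cells inside w[1..2]:
  [1..1]={C,S,T1}  "b"  orig:{C,S}
  [2..2]={T2}  "d"  orig:{}
  [1..2]={C}  "bd"

Original NTs in T[1,2] deriving "bd": ["C"]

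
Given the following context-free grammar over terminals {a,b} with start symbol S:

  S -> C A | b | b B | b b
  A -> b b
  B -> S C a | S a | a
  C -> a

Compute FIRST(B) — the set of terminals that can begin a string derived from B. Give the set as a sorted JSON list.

FIRST sets, iterate to fixpoint:
pass 1:
  A via A→b b: +{b}
  B via B→a: +{a}
  C via C→a: +{a}
  S via S→C A: +{a}
  S via S→b: +{b}
  S: {a,b}  A: {b}  B: {a}  C: {a}
pass 2:
  B via B→S C a: +{b}
  S: {a,b}  A: {b}  B: {a,b}  C: {a}
pass 3: done
  S: {a,b}  A: {b}  B: {a,b}  C: {a}

FIRST(B) = ["a", "b"]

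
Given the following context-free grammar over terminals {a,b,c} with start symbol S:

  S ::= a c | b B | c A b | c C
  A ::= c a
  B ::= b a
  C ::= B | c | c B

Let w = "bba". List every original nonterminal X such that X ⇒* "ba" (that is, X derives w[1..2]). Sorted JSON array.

CNF form of G:
  S -> T0 C | T0 X3 | T1 T0 | T2 B
  A -> T0 T1
  B -> T2 T1
  C -> T0 B | T2 T1 | c
  T0 -> c
  T1 -> a
  T2 -> b
  X3 -> A T2

CYK table (by increasing span) (cells [i..j] with 1 ≤ i ≤ j ≤ 2 only):
  [1..1]={T2}  "b"  orig:{}
  [2..2]={T1}  "a"  orig:{}
  [1..2]={B,C}  "ba"

Original NTs in T[1,2] deriving "ba": ["B", "C"]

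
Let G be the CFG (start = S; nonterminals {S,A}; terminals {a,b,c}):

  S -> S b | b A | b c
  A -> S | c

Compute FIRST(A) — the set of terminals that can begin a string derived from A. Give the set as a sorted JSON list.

FIRST sets, iterate to fixpoint:
round 1:
  A via A→c: +{c}
  S via S→b A: +{b}
  S: {b}  A: {c}
round 2:
  A via A→S: +{b}
  S: {b}  A: {b,c}
round 3: done
  S: {b}  A: {b,c}

FIRST(A) = ["b", "c"]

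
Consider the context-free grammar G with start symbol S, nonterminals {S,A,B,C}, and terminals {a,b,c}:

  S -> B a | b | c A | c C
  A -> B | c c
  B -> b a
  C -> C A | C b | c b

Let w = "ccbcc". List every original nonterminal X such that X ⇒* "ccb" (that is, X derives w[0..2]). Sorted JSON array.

Convert to CNF:
  S -> B T1 | T2 A | T2 C | b
  A -> T0 T1 | T2 T2
  B -> T0 T1
  C -> C A | C T0 | T2 T0
  T0 -> b
  T1 -> a
  T2 -> c

CYK table (by increasing span) — only the sub-triangle for w[0..2]:
  [0..0]={T2}  "c"  orig:{}
  [1..1]={T2}  "c"  orig:{}
  [2..2]={S,T0}  "b"  orig:{S}
  [0..1]={A}  "cc"
  [1..2]={C}  "cb"
  [0..2]={S}  "ccb"

Original NTs in T[0,2] deriving "ccb": ["S"]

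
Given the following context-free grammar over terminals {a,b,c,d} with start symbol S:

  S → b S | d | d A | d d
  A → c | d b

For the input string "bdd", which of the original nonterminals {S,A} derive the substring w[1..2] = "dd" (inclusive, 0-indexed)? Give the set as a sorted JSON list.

Convert to CNF:
  S -> T0 A | T0 T0 | T1 S | d
  A -> T0 T1 | c
  T0 -> d
  T1 -> b

CYK fill — only the sub-triangle for w[1..2]:
  cell(1,1) d: {S,T0}  orig:{S}
  cell(2,2) d: {S,T0}  orig:{S}
  cell(1,2) dd: {S}

Original NTs in T[1,2] deriving "dd": ["S"]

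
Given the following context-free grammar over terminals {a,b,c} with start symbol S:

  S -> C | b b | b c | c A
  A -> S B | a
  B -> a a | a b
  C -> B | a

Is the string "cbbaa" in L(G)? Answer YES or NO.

Convert to CNF:
  S -> T0 T0 | T0 T1 | T1 T1 | T1 T2 | T2 A | a
  A -> S B | a
  B -> T0 T0 | T0 T1
  C -> T0 T0 | T0 T1 | a
  T0 -> a
  T1 -> b
  T2 -> c

CYK fill:
  [0..0]={T2}  "c"  orig:{}
  [1..1]={T1}  "b"  orig:{}
  [2..2]={T1}  "b"  orig:{}
  [3..3]={A,C,S,T0}  "a"  orig:{A,C,S}
  [4..4]={A,C,S,T0}  "a"  orig:{A,C,S}
  [0..1]=∅  "cb"
  [1..2]={S}  "bb"
  [2..3]=∅  "ba"
  [3..4]={B,C,S}  "aa"
  [0..2]=∅  "cbb"
  [1..3]=∅  "bba"
  [2..4]=∅  "baa"
  [0..3]=∅  "cbba"
  [1..4]={A}  "bbaa"
  [0..4]={S}  "cbbaa"

S ∈ T[0,4] ⇒ YES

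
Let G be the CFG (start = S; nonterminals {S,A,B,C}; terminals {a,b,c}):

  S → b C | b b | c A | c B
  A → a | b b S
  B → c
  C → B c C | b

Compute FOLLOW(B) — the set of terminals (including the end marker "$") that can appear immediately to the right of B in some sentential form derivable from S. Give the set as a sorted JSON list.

FIRST iteration:
pass 1:
  A via A→a: +{a}
  A via A→b b S: +{b}
  B via B→c: +{c}
  C via C→B c C: +{c}
  C via C→b: +{b}
  S via S→b C: +{b}
  S via S→c A: +{c}
  FIRST[S]={b,c}  FIRST[A]={a,b}  FIRST[B]={c}  FIRST[C]={b,c}
pass 2: (stable)
  FIRST[S]={b,c}  FIRST[A]={a,b}  FIRST[B]={c}  FIRST[C]={b,c}

FOLLOW sets:
initialize: $ ∈ FOLLOW(S)
iter 1:
  C→B c C: FOLLOW(B) ⊇ FIRST(c) = {c}; new: +{c}
  S→b C: FOLLOW(C) ⊇ FOLLOW(S) ⊇ {$}; new: +{$}
  S→c A: FOLLOW(A) ⊇ FOLLOW(S) ⊇ {$}; new: +{$}
  S→c B: FOLLOW(B) ⊇ FOLLOW(S) ⊇ {$}; new: +{$}
  FOLLOW(S)={$}  FOLLOW(A)={$}  FOLLOW(B)={$,c}  FOLLOW(C)={$}
iter 2: (no change)
  FOLLOW(S)={$}  FOLLOW(A)={$}  FOLLOW(B)={$,c}  FOLLOW(C)={$}

FOLLOW(B) = ["$", "c"]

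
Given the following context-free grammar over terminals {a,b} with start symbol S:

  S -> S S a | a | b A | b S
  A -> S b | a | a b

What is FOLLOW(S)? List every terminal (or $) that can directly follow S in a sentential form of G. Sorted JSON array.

FIRST iteration:
iter 1:
  A via A→a: +{a}
  S via S→a: +{a}
  S via S→b A: +{b}
  FIRST(S)={a,b}  FIRST(A)={a}
iter 2:
  A via A→S b: +{b}
  FIRST(S)={a,b}  FIRST(A)={a,b}
iter 3: (stable)
  FIRST(S)={a,b}  FIRST(A)={a,b}

FOLLOW iteration:
seed FOLLOW(S) with $
round 1:
  A→S b: FOLLOW(S) ⊇ FIRST(b) = {b}; new: +{b}
  S→S S a: FOLLOW(S) ⊇ FIRST(S) = {a,b}; new: +{a}
  S→b A: FOLLOW(A) ⊇ FOLLOW(S) ⊇ {$,a,b}; new: +{$,a,b}
  FOLLOW[S]={$,a,b}  FOLLOW[A]={$,a,b}
round 2: (stable)
  FOLLOW[S]={$,a,b}  FOLLOW[A]={$,a,b}

FOLLOW(S) = ["$", "a", "b"]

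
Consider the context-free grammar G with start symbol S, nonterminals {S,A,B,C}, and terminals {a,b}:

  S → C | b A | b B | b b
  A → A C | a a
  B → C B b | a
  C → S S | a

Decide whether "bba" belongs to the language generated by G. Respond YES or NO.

CNF form of G:
  S -> S S | T1 A | T1 B | T1 T1 | a
  A -> A C | T0 T0
  B -> C X2 | a
  C -> S S | a
  T0 -> a
  T1 -> b
  X2 -> B T1

CYK table (by increasing span):
  [0..0]={T1}  "b"  orig:{}
  [1..1]={T1}  "b"  orig:{}
  [2..2]={B,C,S,T0}  "a"  orig:{B,C,S}
  [0..1]={S}  "bb"
  [1..2]={S}  "ba"
  [0..2]={C,S}  "bba"

S ∈ T[0,2] ⇒ YES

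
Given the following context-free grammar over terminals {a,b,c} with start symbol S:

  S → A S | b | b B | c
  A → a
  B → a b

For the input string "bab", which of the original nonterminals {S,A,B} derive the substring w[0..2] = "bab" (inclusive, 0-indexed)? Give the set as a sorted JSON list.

Convert to CNF:
  S -> A S | T1 B | b | c
  A -> a
  B -> T0 T1
  T0 -> a
  T1 -> b

CYK fill, restricted to cells inside w[0..2]:
  [0..0]={S,T1}  "b"  orig:{S}
  [1..1]={A,T0}  "a"  orig:{A}
  [2..2]={S,T1}  "b"  orig:{S}
  [0..1]=∅  "ba"
  [1..2]={B,S}  "ab"
  [0..2]={S}  "bab"

Original NTs in T[0,2] deriving "bab": ["S"]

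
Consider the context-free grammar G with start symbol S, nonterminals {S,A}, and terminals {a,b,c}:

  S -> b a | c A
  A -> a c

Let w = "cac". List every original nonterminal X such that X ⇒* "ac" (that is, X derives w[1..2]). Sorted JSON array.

Convert to CNF:
  S -> T1 A | T2 T0
  A -> T0 T1
  T0 -> a
  T1 -> c
  T2 -> b

CYK table (by increasing span) (cells [i..j] with 1 ≤ i ≤ j ≤ 2 only):
  T[1,1] 'a' = {T0}  orig:{}
  T[2,2] 'c' = {T1}  orig:{}
  T[1,2] 'ac' = {A}

Original NTs in T[1,2] deriving "ac": ["A"]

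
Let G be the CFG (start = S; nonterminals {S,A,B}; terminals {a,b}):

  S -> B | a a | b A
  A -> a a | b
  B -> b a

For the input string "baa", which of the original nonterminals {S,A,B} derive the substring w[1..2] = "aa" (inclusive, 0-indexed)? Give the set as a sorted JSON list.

CNF form of G:
  S -> T0 T0 | T1 A | T1 T0
  A -> T0 T0 | b
  B -> T1 T0
  T0 -> a
  T1 -> b

CYK table (by increasing span), restricted to cells inside w[1..2]:
  [1..1]={T0}  "a"  orig:{}
  [2..2]={T0}  "a"  orig:{}
  [1..2]={A,S}  "aa"

Original NTs in T[1,2] deriving "aa": ["A", "S"]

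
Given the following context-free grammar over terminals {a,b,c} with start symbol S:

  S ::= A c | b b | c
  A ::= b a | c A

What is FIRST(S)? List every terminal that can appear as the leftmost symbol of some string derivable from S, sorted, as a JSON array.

Compute FIRST by fixpoint:
round 1:
  A via A→b a: +{b}
  A via A→c A: +{c}
  S via S→A c: +{b,c}
  S: {b,c}  A: {b,c}
round 2: done
  S: {b,c}  A: {b,c}

FIRST(S) = ["b", "c"]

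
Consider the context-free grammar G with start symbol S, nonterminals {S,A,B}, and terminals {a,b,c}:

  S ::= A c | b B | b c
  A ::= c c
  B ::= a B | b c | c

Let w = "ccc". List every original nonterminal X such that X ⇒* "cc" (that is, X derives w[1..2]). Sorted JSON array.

CNF form of G:
  S -> A T0 | T2 B | T2 T0
  A -> T0 T0
  B -> T1 B | T2 T0 | c
  T0 -> c
  T1 -> a
  T2 -> b

Fill CYK table bottom-up (cells [i..j] with 1 ≤ i ≤ j ≤ 2 only):
  T[1,1] 'c' = {B,T0}  orig:{B}
  T[2,2] 'c' = {B,T0}  orig:{B}
  T[1,2] 'cc' = {A}

Original NTs in T[1,2] deriving "cc": ["A"]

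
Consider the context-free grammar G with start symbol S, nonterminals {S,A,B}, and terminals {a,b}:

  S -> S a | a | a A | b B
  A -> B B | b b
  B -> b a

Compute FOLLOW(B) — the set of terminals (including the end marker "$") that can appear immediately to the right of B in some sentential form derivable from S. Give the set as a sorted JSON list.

FIRST iteration:
round 1:
  A via A→b b: +{b}
  B via B→b a: +{b}
  S via S→a: +{a}
  S via S→b B: +{b}
  FIRST[S]={a,b}  FIRST[A]={b}  FIRST[B]={b}
round 2: done
  FIRST[S]={a,b}  FIRST[A]={b}  FIRST[B]={b}

Compute FOLLOW by fixpoint:
initialize: $ ∈ FOLLOW(S)
pass 1:
  A→B B: FOLLOW(B) ⊇ FIRST(B) = {b}; new: +{b}
  S→S a: FOLLOW(S) ⊇ FIRST(a) = {a}; new: +{a}
  S→a A: FOLLOW(A) ⊇ FOLLOW(S) ⊇ {$,a}; new: +{$,a}
  S→b B: FOLLOW(B) ⊇ FOLLOW(S) ⊇ {$,a}; new: +{$,a}
  FOLLOW[S]={$,a}  FOLLOW[A]={$,a}  FOLLOW[B]={$,a,b}
pass 2: (stable)
  FOLLOW[S]={$,a}  FOLLOW[A]={$,a}  FOLLOW[B]={$,a,b}

FOLLOW(B) = ["$", "a", "b"]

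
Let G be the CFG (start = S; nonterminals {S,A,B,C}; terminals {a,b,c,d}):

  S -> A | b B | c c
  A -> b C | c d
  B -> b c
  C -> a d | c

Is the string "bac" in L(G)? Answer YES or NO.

Convert to CNF:
  S -> T0 B | T0 C | T1 T1 | T1 T2
  A -> T0 C | T1 T2
  B -> T0 T1
  C -> T3 T2 | c
  T0 -> b
  T1 -> c
  T2 -> d
  T3 -> a

CYK table (by increasing span):
  [0..0]={T0}  "b"  orig:{}
  [1..1]={T3}  "a"  orig:{}
  [2..2]={C,T1}  "c"  orig:{C}
  [0..1]=∅  "ba"
  [1..2]=∅  "ac"
  [0..2]=∅  "bac"

S ∉ T[0,2] ⇒ NO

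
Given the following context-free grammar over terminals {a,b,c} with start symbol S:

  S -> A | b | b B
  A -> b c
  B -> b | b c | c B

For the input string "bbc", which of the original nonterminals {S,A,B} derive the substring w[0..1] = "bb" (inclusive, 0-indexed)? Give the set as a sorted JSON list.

CNF form of G:
  S -> T0 B | T0 T1 | b
  A -> T0 T1
  B -> T0 T1 | T1 B | b
  T0 -> b
  T1 -> c

CYK fill (cells [i..j] with 0 ≤ i ≤ j ≤ 1 only):
  T[0,0] 'b' = {B,S,T0}  orig:{B,S}
  T[1,1] 'b' = {B,S,T0}  orig:{B,S}
  T[0,1] 'bb' = {S}

Original NTs in T[0,1] deriving "bb": ["S"]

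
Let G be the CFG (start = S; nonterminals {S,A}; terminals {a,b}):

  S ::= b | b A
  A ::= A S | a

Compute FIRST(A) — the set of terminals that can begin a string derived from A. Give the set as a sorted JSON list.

Compute FIRST by fixpoint:
iter 1:
  A via A→a: +{a}
  S via S→b: +{b}
  S: {b}  A: {a}
iter 2: (stable)
  S: {b}  A: {a}

FIRST(A) = ["a"]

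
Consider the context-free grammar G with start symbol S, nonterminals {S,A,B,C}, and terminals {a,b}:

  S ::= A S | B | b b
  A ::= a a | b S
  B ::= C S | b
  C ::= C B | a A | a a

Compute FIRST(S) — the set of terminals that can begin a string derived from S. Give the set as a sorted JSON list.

Compute FIRST by fixpoint:
iter 1:
  A via A→a a: +{a}
  A via A→b S: +{b}
  B via B→b: +{b}
  C via C→a A: +{a}
  S via S→A S: +{a,b}
  S: {a,b}  A: {a,b}  B: {b}  C: {a}
iter 2:
  B via B→C S: +{a}
  S: {a,b}  A: {a,b}  B: {a,b}  C: {a}
iter 3: — fixpoint
  S: {a,b}  A: {a,b}  B: {a,b}  C: {a}

FIRST(S) = ["a", "b"]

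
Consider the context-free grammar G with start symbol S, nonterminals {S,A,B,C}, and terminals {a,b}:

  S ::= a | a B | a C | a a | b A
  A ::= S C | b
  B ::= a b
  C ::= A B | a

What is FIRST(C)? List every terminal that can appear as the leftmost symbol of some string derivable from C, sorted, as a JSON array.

Compute FIRST by fixpoint:
iter 1:
  A via A→b: +{b}
  B via B→a b: +{a}
  C via C→A B: +{b}
  C via C→a: +{a}
  S via S→a: +{a}
  S via S→b A: +{b}
  FIRST[S]={a,b}  FIRST[A]={b}  FIRST[B]={a}  FIRST[C]={a,b}
iter 2:
  A via A→S C: +{a}
  FIRST[S]={a,b}  FIRST[A]={a,b}  FIRST[B]={a}  FIRST[C]={a,b}
iter 3: done
  FIRST[S]={a,b}  FIRST[A]={a,b}  FIRST[B]={a}  FIRST[C]={a,b}

FIRST(C) = ["a", "b"]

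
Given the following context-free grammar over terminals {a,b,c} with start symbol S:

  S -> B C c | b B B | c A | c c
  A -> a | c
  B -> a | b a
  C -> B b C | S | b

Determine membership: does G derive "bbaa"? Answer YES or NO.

CNF form of G:
  S -> B X6 | T0 X7 | T2 A | T2 T2
  A -> a | c
  B -> T0 T1 | a
  C -> B X3 | B X4 | T0 X5 | T2 A | T2 T2 | b
  T0 -> b
  T1 -> a
  T2 -> c
  X3 -> C T2
  X4 -> T0 C
  X5 -> B B
  X6 -> C T2
  X7 -> B B

Fill CYK table bottom-up:
  [0..0]={C,T0}  "b"  orig:{C}
  [1..1]={C,T0}  "b"  orig:{C}
  [2..2]={A,B,T1}  "a"  orig:{A,B}
  [3..3]={A,B,T1}  "a"  orig:{A,B}
  [0..1]={X4}  "bb"  orig:{}
  [1..2]={B}  "ba"
  [2..3]={X5,X7}  "aa"  orig:{}
  [0..2]=∅  "bba"
  [1..3]={C,S,X5,X7}  "baa"  orig:{C,S}
  [0..3]={C,S,X4}  "bbaa"  orig:{C,S}

S ∈ T[0,3] ⇒ YES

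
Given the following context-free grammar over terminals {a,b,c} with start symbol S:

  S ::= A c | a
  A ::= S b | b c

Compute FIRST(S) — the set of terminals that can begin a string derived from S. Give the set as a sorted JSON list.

FIRST iteration:
round 1:
  A via A→b c: +{b}
  S via S→A c: +{b}
  S via S→a: +{a}
  FIRST[S]={a,b}  FIRST[A]={b}
round 2:
  A via A→S b: +{a}
  FIRST[S]={a,b}  FIRST[A]={a,b}
round 3: (stable)
  FIRST[S]={a,b}  FIRST[A]={a,b}

FIRST(S) = ["a", "b"]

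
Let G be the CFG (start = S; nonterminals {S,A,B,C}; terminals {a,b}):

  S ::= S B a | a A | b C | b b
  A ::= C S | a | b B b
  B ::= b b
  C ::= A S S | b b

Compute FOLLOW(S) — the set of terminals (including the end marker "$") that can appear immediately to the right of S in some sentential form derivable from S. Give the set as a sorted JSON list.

FIRST iteration:
iter 1:
  A via A→a: +{a}
  A via A→b B b: +{b}
  B via B→b b: +{b}
  C via C→A S S: +{a,b}
  S via S→a A: +{a}
  S via S→b C: +{b}
  FIRST[S]={a,b}  FIRST[A]={a,b}  FIRST[B]={b}  FIRST[C]={a,b}
iter 2: done
  FIRST[S]={a,b}  FIRST[A]={a,b}  FIRST[B]={b}  FIRST[C]={a,b}

FOLLOW sets:
initialize: $ ∈ FOLLOW(S)
[1]
  A→C S: FOLLOW(C) ⊇ FIRST(S) = {a,b}; new: +{a,b}
  A→b B b: FOLLOW(B) ⊇ FIRST(b) = {b}; new: +{b}
  C→A S S: FOLLOW(A) ⊇ FIRST(S) = {a,b}; new: +{a,b}
  C→A S S: FOLLOW(S) ⊇ FIRST(S) = {a,b}; new: +{a,b}
  S→S B a: FOLLOW(B) ⊇ FIRST(a) = {a}; new: +{a}
  S→a A: FOLLOW(A) ⊇ FOLLOW(S) ⊇ {$,a,b}; new: +{$}
  S→b C: FOLLOW(C) ⊇ FOLLOW(S) ⊇ {$,a,b}; new: +{$}
  FOLLOW[S]={$,a,b}  FOLLOW[A]={$,a,b}  FOLLOW[B]={a,b}  FOLLOW[C]={$,a,b}
[2] (no change)
  FOLLOW[S]={$,a,b}  FOLLOW[A]={$,a,b}  FOLLOW[B]={a,b}  FOLLOW[C]={$,a,b}

FOLLOW(S) = ["$", "a", "b"]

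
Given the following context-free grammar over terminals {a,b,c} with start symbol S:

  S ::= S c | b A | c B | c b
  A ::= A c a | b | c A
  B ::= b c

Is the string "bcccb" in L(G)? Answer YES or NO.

Convert to CNF:
  S -> S T0 | T0 B | T0 T2 | T2 A
  A -> A X3 | T0 A | b
  B -> T2 T0
  T0 -> c
  T1 -> a
  T2 -> b
  X3 -> T0 T1

Fill CYK table bottom-up:
  cell(0,0) b: {A,T2}  orig:{A}
  cell(1,1) c: {T0}  orig:{}
  cell(2,2) c: {T0}  orig:{}
  cell(3,3) c: {T0}  orig:{}
  cell(4,4) b: {A,T2}  orig:{A}
  cell(0,1) bc: {B}
  cell(1,2) cc: ∅
  cell(2,3) cc: ∅
  cell(3,4) cb: {A,S}
  cell(0,2) bcc: ∅
  cell(1,3) ccc: ∅
  cell(2,4) ccb: {A}
  cell(0,3) bccc: ∅
  cell(1,4) cccb: {A}
  cell(0,4) bcccb: {S}

S ∈ T[0,4] ⇒ YES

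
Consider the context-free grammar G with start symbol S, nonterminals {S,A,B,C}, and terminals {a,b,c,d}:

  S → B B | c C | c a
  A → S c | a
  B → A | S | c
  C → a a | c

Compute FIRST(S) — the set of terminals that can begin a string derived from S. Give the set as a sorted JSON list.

FIRST iteration:
[1]
  A via A→a: +{a}
  B via B→A: +{a}
  B via B→c: +{c}
  C via C→a a: +{a}
  C via C→c: +{c}
  S via S→B B: +{a,c}
  S: {a,c}  A: {a}  B: {a,c}  C: {a,c}
[2]
  A via A→S c: +{c}
  S: {a,c}  A: {a,c}  B: {a,c}  C: {a,c}
[3] done
  S: {a,c}  A: {a,c}  B: {a,c}  C: {a,c}

FIRST(S) = ["a", "c"]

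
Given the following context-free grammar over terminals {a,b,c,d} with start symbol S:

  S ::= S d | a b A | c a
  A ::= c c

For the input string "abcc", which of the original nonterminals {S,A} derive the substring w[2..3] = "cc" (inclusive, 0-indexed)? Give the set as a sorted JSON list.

CNF form of G:
  S -> S T1 | T0 T2 | T2 X4
  A -> T0 T0
  T0 -> c
  T1 -> d
  T2 -> a
  T3 -> b
  X4 -> T3 A

Fill CYK table bottom-up — only the sub-triangle for w[2..3]:
  T[2,2] 'c' = {T0}  orig:{}
  T[3,3] 'c' = {T0}  orig:{}
  T[2,3] 'cc' = {A}

Original NTs in T[2,3] deriving "cc": ["A"]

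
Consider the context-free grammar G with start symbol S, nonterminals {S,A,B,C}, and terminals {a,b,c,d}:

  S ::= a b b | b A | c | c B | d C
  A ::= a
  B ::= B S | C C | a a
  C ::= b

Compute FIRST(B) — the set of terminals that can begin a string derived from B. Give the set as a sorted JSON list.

FIRST sets, iterate to fixpoint:
round 1:
  A via A→a: +{a}
  B via B→a a: +{a}
  C via C→b: +{b}
  S via S→a b b: +{a}
  S via S→b A: +{b}
  S via S→c: +{c}
  S via S→d C: +{d}
  FIRST(S)={a,b,c,d}  FIRST(A)={a}  FIRST(B)={a}  FIRST(C)={b}
round 2:
  B via B→C C: +{b}
  FIRST(S)={a,b,c,d}  FIRST(A)={a}  FIRST(B)={a,b}  FIRST(C)={b}
round 3: done
  FIRST(S)={a,b,c,d}  FIRST(A)={a}  FIRST(B)={a,b}  FIRST(C)={b}

FIRST(B) = ["a", "b"]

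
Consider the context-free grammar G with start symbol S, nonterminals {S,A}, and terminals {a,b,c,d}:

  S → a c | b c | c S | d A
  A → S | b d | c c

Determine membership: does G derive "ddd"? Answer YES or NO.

Convert to CNF:
  S -> T0 T1 | T1 S | T2 T1 | T3 A
  A -> T0 T1 | T1 S | T1 T1 | T2 T1 | T2 T3 | T3 A
  T0 -> a
  T1 -> c
  T2 -> b
  T3 -> d

CYK table (by increasing span):
  cell(0,0) d: {T3}  orig:{}
  cell(1,1) d: {T3}  orig:{}
  cell(2,2) d: {T3}  orig:{}
  cell(0,1) dd: ∅
  cell(1,2) dd: ∅
  cell(0,2) ddd: ∅

S ∉ T[0,2] ⇒ NO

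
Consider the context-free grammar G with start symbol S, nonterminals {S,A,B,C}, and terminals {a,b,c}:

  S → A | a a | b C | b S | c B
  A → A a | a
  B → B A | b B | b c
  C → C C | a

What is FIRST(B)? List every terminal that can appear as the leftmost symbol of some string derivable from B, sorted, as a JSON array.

Compute FIRST by fixpoint:
round 1:
  A via A→a: +{a}
  B via B→b B: +{b}
  C via C→a: +{a}
  S via S→A: +{a}
  S via S→b C: +{b}
  S via S→c B: +{c}
  FIRST[S]={a,b,c}  FIRST[A]={a}  FIRST[B]={b}  FIRST[C]={a}
round 2: — fixpoint
  FIRST[S]={a,b,c}  FIRST[A]={a}  FIRST[B]={b}  FIRST[C]={a}

FIRST(B) = ["b"]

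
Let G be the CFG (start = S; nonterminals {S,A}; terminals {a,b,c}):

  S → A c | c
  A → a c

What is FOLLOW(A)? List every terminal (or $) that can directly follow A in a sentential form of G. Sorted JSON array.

FIRST sets, iterate to fixpoint:
pass 1:
  A via A→a c: +{a}
  S via S→A c: +{a}
  S via S→c: +{c}
  S: {a,c}  A: {a}
pass 2: — fixpoint
  S: {a,c}  A: {a}

FOLLOW iteration:
initialize: $ ∈ FOLLOW(S)
round 1:
  S→A c: FOLLOW(A) ⊇ FIRST(c) = {c}; new: +{c}
  S: {$}  A: {c}
round 2: (no change)
  S: {$}  A: {c}

FOLLOW(A) = ["c"]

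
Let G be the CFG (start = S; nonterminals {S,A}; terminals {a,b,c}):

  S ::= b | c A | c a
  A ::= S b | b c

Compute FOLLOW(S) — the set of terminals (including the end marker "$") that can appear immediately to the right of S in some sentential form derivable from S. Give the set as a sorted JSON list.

FIRST iteration:
round 1:
  A via A→b c: +{b}
  S via S→b: +{b}
  S via S→c A: +{c}
  S: {b,c}  A: {b}
round 2:
  A via A→S b: +{c}
  S: {b,c}  A: {b,c}
round 3: (stable)
  S: {b,c}  A: {b,c}

FOLLOW iteration:
seed FOLLOW(S) with $
pass 1:
  A→S b: FOLLOW(S) ⊇ FIRST(b) = {b}; new: +{b}
  S→c A: FOLLOW(A) ⊇ FOLLOW(S) ⊇ {$,b}; new: +{$,b}
  FOLLOW[S]={$,b}  FOLLOW[A]={$,b}
pass 2: (stable)
  FOLLOW[S]={$,b}  FOLLOW[A]={$,b}

FOLLOW(S) = ["$", "b"]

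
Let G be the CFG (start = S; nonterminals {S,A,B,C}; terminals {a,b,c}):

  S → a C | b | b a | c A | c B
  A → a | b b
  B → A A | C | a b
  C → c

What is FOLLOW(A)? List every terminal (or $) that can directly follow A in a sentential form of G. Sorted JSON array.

FIRST iteration:
[1]
  A via A→a: +{a}
  A via A→b b: +{b}
  B via B→A A: +{a,b}
  C via C→c: +{c}
  S via S→a C: +{a}
  S via S→b: +{b}
  S via S→c A: +{c}
  FIRST(S)={a,b,c}  FIRST(A)={a,b}  FIRST(B)={a,b}  FIRST(C)={c}
[2]
  B via B→C: +{c}
  FIRST(S)={a,b,c}  FIRST(A)={a,b}  FIRST(B)={a,b,c}  FIRST(C)={c}
[3] done
  FIRST(S)={a,b,c}  FIRST(A)={a,b}  FIRST(B)={a,b,c}  FIRST(C)={c}

FOLLOW iteration:
initialize: $ ∈ FOLLOW(S)
[1]
  B→A A: FOLLOW(A) ⊇ FIRST(A) = {a,b}; new: +{a,b}
  S→a C: FOLLOW(C) ⊇ FOLLOW(S) ⊇ {$}; new: +{$}
  S→c A: FOLLOW(A) ⊇ FOLLOW(S) ⊇ {$}; new: +{$}
  S→c B: FOLLOW(B) ⊇ FOLLOW(S) ⊇ {$}; new: +{$}
  S: {$}  A: {$,a,b}  B: {$}  C: {$}
[2] — fixpoint
  S: {$}  A: {$,a,b}  B: {$}  C: {$}

FOLLOW(A) = ["$", "a", "b"]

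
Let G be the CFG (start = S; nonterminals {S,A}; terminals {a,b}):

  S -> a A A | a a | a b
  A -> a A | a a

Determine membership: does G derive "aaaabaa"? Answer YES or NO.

Convert to CNF:
  S -> T0 T0 | T0 T1 | T0 X2
  A -> T0 A | T0 T0
  T0 -> a
  T1 -> b
  X2 -> A A

CYK fill:
  cell(0,0) a: {T0}  orig:{}
  cell(1,1) a: {T0}  orig:{}
  cell(2,2) a: {T0}  orig:{}
  cell(3,3) a: {T0}  orig:{}
  cell(4,4) b: {T1}  orig:{}
  cell(5,5) a: {T0}  orig:{}
  cell(6,6) a: {T0}  orig:{}
  cell(0,1) aa: {A,S}
  cell(1,2) aa: {A,S}
  cell(2,3) aa: {A,S}
  cell(3,4) ab: {S}
  cell(4,5) ba: ∅
  cell(5,6) aa: {A,S}
  cell(0,2) aaa: {A}
  cell(1,3) aaa: {A}
  cell(2,4) aab: ∅
  cell(3,5) aba: ∅
  cell(4,6) baa: ∅
  cell(0,3) aaaa: {A,X2}  orig:{A}
  cell(1,4) aaab: ∅
  cell(2,5) aaba: ∅
  cell(3,6) abaa: ∅
  cell(0,4) aaaab: ∅
  cell(1,5) aaaba: ∅
  cell(2,6) aabaa: ∅
  cell(0,5) aaaaba: ∅
  cell(1,6) aaabaa: ∅
  cell(0,6) aaaabaa: ∅

S ∉ T[0,6] ⇒ NO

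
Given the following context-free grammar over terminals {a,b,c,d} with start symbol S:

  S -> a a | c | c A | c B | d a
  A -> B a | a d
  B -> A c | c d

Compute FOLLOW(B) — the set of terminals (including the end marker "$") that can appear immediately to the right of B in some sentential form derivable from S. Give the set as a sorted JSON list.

FIRST sets, iterate to fixpoint:
[1]
  A via A→a d: +{a}
  B via B→A c: +{a}
  B via B→c d: +{c}
  S via S→a a: +{a}
  S via S→c: +{c}
  S via S→d a: +{d}
  S: {a,c,d}  A: {a}  B: {a,c}
[2]
  A via A→B a: +{c}
  S: {a,c,d}  A: {a,c}  B: {a,c}
[3] (no change)
  S: {a,c,d}  A: {a,c}  B: {a,c}

FOLLOW iteration:
initialize: $ ∈ FOLLOW(S)
round 1:
  A→B a: FOLLOW(B) ⊇ FIRST(a) = {a}; new: +{a}
  B→A c: FOLLOW(A) ⊇ FIRST(c) = {c}; new: +{c}
  S→c A: FOLLOW(A) ⊇ FOLLOW(S) ⊇ {$}; new: +{$}
  S→c B: FOLLOW(B) ⊇ FOLLOW(S) ⊇ {$}; new: +{$}
  S: {$}  A: {$,c}  B: {$,a}
round 2: (stable)
  S: {$}  A: {$,c}  B: {$,a}

FOLLOW(B) = ["$", "a"]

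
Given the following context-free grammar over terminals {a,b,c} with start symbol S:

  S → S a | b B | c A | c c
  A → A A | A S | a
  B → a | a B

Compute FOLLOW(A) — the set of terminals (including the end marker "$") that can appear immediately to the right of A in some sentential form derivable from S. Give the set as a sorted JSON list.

FIRST iteration:
[1]
  A via A→a: +{a}
  B via B→a: +{a}
  S via S→b B: +{b}
  S via S→c A: +{c}
  FIRST[S]={b,c}  FIRST[A]={a}  FIRST[B]={a}
[2] (no change)
  FIRST[S]={b,c}  FIRST[A]={a}  FIRST[B]={a}

FOLLOW sets:
seed FOLLOW(S) with $
iter 1:
  A→A A: FOLLOW(A) ⊇ FIRST(A) = {a}; new: +{a}
  A→A S: FOLLOW(A) ⊇ FIRST(S) = {b,c}; new: +{b,c}
  A→A S: FOLLOW(S) ⊇ FOLLOW(A) ⊇ {a,b,c}; new: +{a,b,c}
  S→b B: FOLLOW(B) ⊇ FOLLOW(S) ⊇ {$,a,b,c}; new: +{$,a,b,c}
  S→c A: FOLLOW(A) ⊇ FOLLOW(S) ⊇ {$,a,b,c}; new: +{$}
  FOLLOW(S)={$,a,b,c}  FOLLOW(A)={$,a,b,c}  FOLLOW(B)={$,a,b,c}
iter 2: — fixpoint
  FOLLOW(S)={$,a,b,c}  FOLLOW(A)={$,a,b,c}  FOLLOW(B)={$,a,b,c}

FOLLOW(A) = ["$", "a", "b", "c"]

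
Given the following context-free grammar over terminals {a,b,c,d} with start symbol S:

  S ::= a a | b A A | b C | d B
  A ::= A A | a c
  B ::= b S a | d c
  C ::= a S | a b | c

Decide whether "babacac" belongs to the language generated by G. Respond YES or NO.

Convert to CNF:
  S -> T0 T0 | T2 C | T2 X5 | T3 B
  A -> A A | T0 T1
  B -> T2 X4 | T3 T1
  C -> T0 S | T0 T2 | c
  T0 -> a
  T1 -> c
  T2 -> b
  T3 -> d
  X4 -> S T0
  X5 -> A A

Fill CYK table bottom-up:
  T[0,0] 'b' = {T2}  orig:{}
  T[1,1] 'a' = {T0}  orig:{}
  T[2,2] 'b' = {T2}  orig:{}
  T[3,3] 'a' = {T0}  orig:{}
  T[4,4] 'c' = {C,T1}  orig:{C}
  T[5,5] 'a' = {T0}  orig:{}
  T[6,6] 'c' = {C,T1}  orig:{C}
  T[0,1] 'ba' = ∅
  T[1,2] 'ab' = {C}
  T[2,3] 'ba' = ∅
  T[3,4] 'ac' = {A}
  T[4,5] 'ca' = ∅
  T[5,6] 'ac' = {A}
  T[0,2] 'bab' = {S}
  T[1,3] 'aba' = ∅
  T[2,4] 'bac' = ∅
  T[3,5] 'aca' = ∅
  T[4,6] 'cac' = ∅
  T[0,3] 'baba' = {X4}  orig:{}
  T[1,4] 'abac' = ∅
  T[2,5] 'baca' = ∅
  T[3,6] 'acac' = {A,X5}  orig:{A}
  T[0,4] 'babac' = ∅
  T[1,5] 'abaca' = ∅
  T[2,6] 'bacac' = {S}
  T[0,5] 'babaca' = ∅
  T[1,6] 'abacac' = {C}
  T[0,6] 'babacac' = {S}

S ∈ T[0,6] ⇒ YES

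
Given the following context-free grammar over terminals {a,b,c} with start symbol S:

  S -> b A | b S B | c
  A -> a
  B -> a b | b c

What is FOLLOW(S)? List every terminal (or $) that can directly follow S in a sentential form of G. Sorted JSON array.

Compute FIRST by fixpoint:
iter 1:
  A via A→a: +{a}
  B via B→a b: +{a}
  B via B→b c: +{b}
  S via S→b A: +{b}
  S via S→c: +{c}
  FIRST[S]={b,c}  FIRST[A]={a}  FIRST[B]={a,b}
iter 2: done
  FIRST[S]={b,c}  FIRST[A]={a}  FIRST[B]={a,b}

Compute FOLLOW by fixpoint:
initialize: $ ∈ FOLLOW(S)
pass 1:
  S→b A: FOLLOW(A) ⊇ FOLLOW(S) ⊇ {$}; new: +{$}
  S→b S B: FOLLOW(S) ⊇ FIRST(B) = {a,b}; new: +{a,b}
  S→b S B: FOLLOW(B) ⊇ FOLLOW(S) ⊇ {$,a,b}; new: +{$,a,b}
  FOLLOW[S]={$,a,b}  FOLLOW[A]={$}  FOLLOW[B]={$,a,b}
pass 2:
  S→b A: FOLLOW(A) ⊇ FOLLOW(S) ⊇ {$,a,b}; new: +{a,b}
  FOLLOW[S]={$,a,b}  FOLLOW[A]={$,a,b}  FOLLOW[B]={$,a,b}
pass 3: (stable)
  FOLLOW[S]={$,a,b}  FOLLOW[A]={$,a,b}  FOLLOW[B]={$,a,b}

FOLLOW(S) = ["$", "a", "b"]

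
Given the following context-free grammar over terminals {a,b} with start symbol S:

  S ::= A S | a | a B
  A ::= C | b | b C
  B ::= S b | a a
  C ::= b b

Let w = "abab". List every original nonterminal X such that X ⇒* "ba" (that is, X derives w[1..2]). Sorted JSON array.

CNF form of G:
  S -> A S | T1 B | a
  A -> T0 C | T0 T0 | b
  B -> S T0 | T1 T1
  C -> T0 T0
  T0 -> b
  T1 -> a

CYK table (by increasing span) (cells [i..j] with 1 ≤ i ≤ j ≤ 2 only):
  T[1,1] 'b' = {A,T0}  orig:{A}
  T[2,2] 'a' = {S,T1}  orig:{S}
  T[1,2] 'ba' = {S}

Original NTs in T[1,2] deriving "ba": ["S"]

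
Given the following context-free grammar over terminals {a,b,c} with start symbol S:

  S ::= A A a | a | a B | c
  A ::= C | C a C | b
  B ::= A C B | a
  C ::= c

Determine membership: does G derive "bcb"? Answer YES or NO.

Convert to CNF:
  S -> A X3 | T0 B | a | c
  A -> C X1 | b | c
  B -> A X2 | a
  C -> c
  T0 -> a
  X1 -> T0 C
  X2 -> C B
  X3 -> A T0

Fill CYK table bottom-up:
  [0..0]={A}  "b"
  [1..1]={A,C,S}  "c"
  [2..2]={A}  "b"
  [0..1]=∅  "bc"
  [1..2]=∅  "cb"
  [0..2]=∅  "bcb"

S ∉ T[0,2] ⇒ NO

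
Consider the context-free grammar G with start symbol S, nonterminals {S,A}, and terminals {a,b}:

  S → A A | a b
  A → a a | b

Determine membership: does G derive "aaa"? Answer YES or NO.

Convert to CNF:
  S -> A A | T0 T1
  A -> T0 T0 | b
  T0 -> a
  T1 -> b

CYK fill:
  [0..0]={T0}  "a"  orig:{}
  [1..1]={T0}  "a"  orig:{}
  [2..2]={T0}  "a"  orig:{}
  [0..1]={A}  "aa"
  [1..2]={A}  "aa"
  [0..2]=∅  "aaa"

S ∉ T[0,2] ⇒ NO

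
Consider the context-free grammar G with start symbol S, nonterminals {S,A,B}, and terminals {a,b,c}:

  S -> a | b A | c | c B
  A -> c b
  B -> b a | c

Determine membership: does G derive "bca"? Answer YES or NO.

CNF form of G:
  S -> T0 B | T1 A | a | c
  A -> T0 T1
  B -> T1 T2 | c
  T0 -> c
  T1 -> b
  T2 -> a

Fill CYK table bottom-up:
  cell(0,0) b: {T1}  orig:{}
  cell(1,1) c: {B,S,T0}  orig:{B,S}
  cell(2,2) a: {S,T2}  orig:{S}
  cell(0,1) bc: ∅
  cell(1,2) ca: ∅
  cell(0,2) bca: ∅

S ∉ T[0,2] ⇒ NO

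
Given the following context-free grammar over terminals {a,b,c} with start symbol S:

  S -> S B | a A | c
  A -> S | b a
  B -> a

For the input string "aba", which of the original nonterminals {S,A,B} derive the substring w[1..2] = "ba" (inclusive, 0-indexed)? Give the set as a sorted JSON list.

CNF form of G:
  S -> S B | T0 A | c
  A -> S B | T0 A | T1 T0 | c
  B -> a
  T0 -> a
  T1 -> b

CYK fill (cells [i..j] with 1 ≤ i ≤ j ≤ 2 only):
  T[1,1] 'b' = {T1}  orig:{}
  T[2,2] 'a' = {B,T0}  orig:{B}
  T[1,2] 'ba' = {A}

Original NTs in T[1,2] deriving "ba": ["A"]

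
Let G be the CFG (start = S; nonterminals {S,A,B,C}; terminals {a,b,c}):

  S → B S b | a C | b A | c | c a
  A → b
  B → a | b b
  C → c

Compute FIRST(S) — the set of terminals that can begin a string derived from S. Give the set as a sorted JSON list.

Compute FIRST by fixpoint:
pass 1:
  A via A→b: +{b}
  B via B→a: +{a}
  B via B→b b: +{b}
  C via C→c: +{c}
  S via S→B S b: +{a,b}
  S via S→c: +{c}
  FIRST(S)={a,b,c}  FIRST(A)={b}  FIRST(B)={a,b}  FIRST(C)={c}
pass 2: done
  FIRST(S)={a,b,c}  FIRST(A)={b}  FIRST(B)={a,b}  FIRST(C)={c}

FIRST(S) = ["a", "b", "c"]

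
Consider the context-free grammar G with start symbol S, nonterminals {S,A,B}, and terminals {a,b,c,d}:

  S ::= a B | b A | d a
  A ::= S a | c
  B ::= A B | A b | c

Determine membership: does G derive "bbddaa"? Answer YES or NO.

Convert to CNF:
  S -> T0 B | T1 A | T2 T0
  A -> S T0 | c
  B -> A B | A T1 | c
  T0 -> a
  T1 -> b
  T2 -> d

Fill CYK table bottom-up:
  cell(0,0) b: {T1}  orig:{}
  cell(1,1) b: {T1}  orig:{}
  cell(2,2) d: {T2}  orig:{}
  cell(3,3) d: {T2}  orig:{}
  cell(4,4) a: {T0}  orig:{}
  cell(5,5) a: {T0}  orig:{}
  cell(0,1) bb: ∅
  cell(1,2) bd: ∅
  cell(2,3) dd: ∅
  cell(3,4) da: {S}
  cell(4,5) aa: ∅
  cell(0,2) bbd: ∅
  cell(1,3) bdd: ∅
  cell(2,4) dda: ∅
  cell(3,5) daa: {A}
  cell(0,3) bbdd: ∅
  cell(1,4) bdda: ∅
  cell(2,5) ddaa: ∅
  cell(0,4) bbdda: ∅
  cell(1,5) bddaa: ∅
  cell(0,5) bbddaa: ∅

S ∉ T[0,5] ⇒ NO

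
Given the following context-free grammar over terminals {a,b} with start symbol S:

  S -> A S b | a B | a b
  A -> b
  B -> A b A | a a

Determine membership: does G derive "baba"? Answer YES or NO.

CNF form of G:
  S -> A X3 | T1 B | T1 T0
  A -> b
  B -> A X2 | T1 T1
  T0 -> b
  T1 -> a
  X2 -> T0 A
  X3 -> S T0

Fill CYK table bottom-up:
  T[0,0] 'b' = {A,T0}  orig:{A}
  T[1,1] 'a' = {T1}  orig:{}
  T[2,2] 'b' = {A,T0}  orig:{A}
  T[3,3] 'a' = {T1}  orig:{}
  T[0,1] 'ba' = ∅
  T[1,2] 'ab' = {S}
  T[2,3] 'ba' = ∅
  T[0,2] 'bab' = ∅
  T[1,3] 'aba' = ∅
  T[0,3] 'baba' = ∅

S ∉ T[0,3] ⇒ NO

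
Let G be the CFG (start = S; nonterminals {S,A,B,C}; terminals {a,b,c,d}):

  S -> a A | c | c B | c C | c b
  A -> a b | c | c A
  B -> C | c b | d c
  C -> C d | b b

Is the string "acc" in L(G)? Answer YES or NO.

Convert to CNF:
  S -> T0 A | T2 B | T2 C | T2 T1 | c
  A -> T0 T1 | T2 A | c
  B -> C T3 | T1 T1 | T2 T1 | T3 T2
  C -> C T3 | T1 T1
  T0 -> a
  T1 -> b
  T2 -> c
  T3 -> d

CYK table (by increasing span):
  [0..0]={T0}  "a"  orig:{}
  [1..1]={A,S,T2}  "c"  orig:{A,S}
  [2..2]={A,S,T2}  "c"  orig:{A,S}
  [0..1]={S}  "ac"
  [1..2]={A}  "cc"
  [0..2]={S}  "acc"

S ∈ T[0,2] ⇒ YES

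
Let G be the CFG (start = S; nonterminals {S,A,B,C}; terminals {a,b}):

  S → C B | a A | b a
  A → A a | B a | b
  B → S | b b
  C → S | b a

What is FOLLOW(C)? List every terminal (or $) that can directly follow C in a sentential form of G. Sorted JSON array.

Compute FIRST by fixpoint:
iter 1:
  A via A→b: +{b}
  B via B→b b: +{b}
  C via C→b a: +{b}
  S via S→C B: +{b}
  S via S→a A: +{a}
  FIRST(S)={a,b}  FIRST(A)={b}  FIRST(B)={b}  FIRST(C)={b}
iter 2:
  B via B→S: +{a}
  C via C→S: +{a}
  FIRST(S)={a,b}  FIRST(A)={b}  FIRST(B)={a,b}  FIRST(C)={a,b}
iter 3:
  A via A→B a: +{a}
  FIRST(S)={a,b}  FIRST(A)={a,b}  FIRST(B)={a,b}  FIRST(C)={a,b}
iter 4: (no change)
  FIRST(S)={a,b}  FIRST(A)={a,b}  FIRST(B)={a,b}  FIRST(C)={a,b}

Compute FOLLOW by fixpoint:
seed FOLLOW(S) with $
[1]
  A→A a: FOLLOW(A) ⊇ FIRST(a) = {a}; new: +{a}
  A→B a: FOLLOW(B) ⊇ FIRST(a) = {a}; new: +{a}
  B→S: FOLLOW(S) ⊇ FOLLOW(B) ⊇ {a}; new: +{a}
  S→C B: FOLLOW(C) ⊇ FIRST(B) = {a,b}; new: +{a,b}
  S→C B: FOLLOW(B) ⊇ FOLLOW(S) ⊇ {$,a}; new: +{$}
  S→a A: FOLLOW(A) ⊇ FOLLOW(S) ⊇ {$,a}; new: +{$}
  FOLLOW(S)={$,a}  FOLLOW(A)={$,a}  FOLLOW(B)={$,a}  FOLLOW(C)={a,b}
[2]
  C→S: FOLLOW(S) ⊇ FOLLOW(C) ⊇ {a,b}; new: +{b}
  S→C B: FOLLOW(B) ⊇ FOLLOW(S) ⊇ {$,a,b}; new: +{b}
  S→a A: FOLLOW(A) ⊇ FOLLOW(S) ⊇ {$,a,b}; new: +{b}
  FOLLOW(S)={$,a,b}  FOLLOW(A)={$,a,b}  FOLLOW(B)={$,a,b}  FOLLOW(C)={a,b}
[3] done
  FOLLOW(S)={$,a,b}  FOLLOW(A)={$,a,b}  FOLLOW(B)={$,a,b}  FOLLOW(C)={a,b}

FOLLOW(C) = ["a", "b"]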